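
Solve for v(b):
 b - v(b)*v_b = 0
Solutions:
 v(b) = -sqrt(C1 + b^2)
 v(b) = sqrt(C1 + b^2)


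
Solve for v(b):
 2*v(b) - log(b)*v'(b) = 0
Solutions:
 v(b) = C1*exp(2*li(b))


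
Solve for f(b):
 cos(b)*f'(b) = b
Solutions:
 f(b) = C1 + Integral(b/cos(b), b)


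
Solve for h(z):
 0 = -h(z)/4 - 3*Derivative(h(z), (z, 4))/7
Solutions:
 h(z) = (C1*sin(3^(3/4)*7^(1/4)*z/6) + C2*cos(3^(3/4)*7^(1/4)*z/6))*exp(-3^(3/4)*7^(1/4)*z/6) + (C3*sin(3^(3/4)*7^(1/4)*z/6) + C4*cos(3^(3/4)*7^(1/4)*z/6))*exp(3^(3/4)*7^(1/4)*z/6)


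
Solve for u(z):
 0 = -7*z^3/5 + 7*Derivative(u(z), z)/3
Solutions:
 u(z) = C1 + 3*z^4/20


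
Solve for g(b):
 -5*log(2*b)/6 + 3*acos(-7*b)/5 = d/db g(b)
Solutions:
 g(b) = C1 - 5*b*log(b)/6 + 3*b*acos(-7*b)/5 - 5*b*log(2)/6 + 5*b/6 + 3*sqrt(1 - 49*b^2)/35


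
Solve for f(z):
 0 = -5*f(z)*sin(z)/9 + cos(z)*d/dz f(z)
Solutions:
 f(z) = C1/cos(z)^(5/9)


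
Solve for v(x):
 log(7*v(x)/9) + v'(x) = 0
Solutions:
 -Integral(1/(-log(_y) - log(7) + 2*log(3)), (_y, v(x))) = C1 - x


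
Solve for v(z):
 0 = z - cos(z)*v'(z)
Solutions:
 v(z) = C1 + Integral(z/cos(z), z)


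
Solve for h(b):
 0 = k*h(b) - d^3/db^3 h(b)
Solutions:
 h(b) = C1*exp(b*k^(1/3)) + C2*exp(b*k^(1/3)*(-1 + sqrt(3)*I)/2) + C3*exp(-b*k^(1/3)*(1 + sqrt(3)*I)/2)


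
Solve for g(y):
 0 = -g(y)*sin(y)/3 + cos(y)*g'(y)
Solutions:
 g(y) = C1/cos(y)^(1/3)


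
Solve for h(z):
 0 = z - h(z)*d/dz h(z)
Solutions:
 h(z) = -sqrt(C1 + z^2)
 h(z) = sqrt(C1 + z^2)


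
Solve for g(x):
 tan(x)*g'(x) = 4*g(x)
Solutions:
 g(x) = C1*sin(x)^4


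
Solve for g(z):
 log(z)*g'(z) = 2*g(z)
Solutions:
 g(z) = C1*exp(2*li(z))


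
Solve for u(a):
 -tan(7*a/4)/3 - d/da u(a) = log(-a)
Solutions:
 u(a) = C1 - a*log(-a) + a + 4*log(cos(7*a/4))/21


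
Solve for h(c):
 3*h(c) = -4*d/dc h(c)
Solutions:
 h(c) = C1*exp(-3*c/4)


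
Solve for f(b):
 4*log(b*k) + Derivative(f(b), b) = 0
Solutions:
 f(b) = C1 - 4*b*log(b*k) + 4*b


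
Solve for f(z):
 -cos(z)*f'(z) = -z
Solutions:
 f(z) = C1 + Integral(z/cos(z), z)


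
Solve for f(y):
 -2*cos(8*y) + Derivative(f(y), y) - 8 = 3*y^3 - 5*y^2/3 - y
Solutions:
 f(y) = C1 + 3*y^4/4 - 5*y^3/9 - y^2/2 + 8*y + sin(8*y)/4


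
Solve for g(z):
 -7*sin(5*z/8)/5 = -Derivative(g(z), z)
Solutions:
 g(z) = C1 - 56*cos(5*z/8)/25


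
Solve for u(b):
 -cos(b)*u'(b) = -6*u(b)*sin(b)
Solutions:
 u(b) = C1/cos(b)^6


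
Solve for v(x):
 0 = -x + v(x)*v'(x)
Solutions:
 v(x) = -sqrt(C1 + x^2)
 v(x) = sqrt(C1 + x^2)


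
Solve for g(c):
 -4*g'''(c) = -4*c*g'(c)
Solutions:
 g(c) = C1 + Integral(C2*airyai(c) + C3*airybi(c), c)


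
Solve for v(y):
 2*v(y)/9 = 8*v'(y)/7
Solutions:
 v(y) = C1*exp(7*y/36)


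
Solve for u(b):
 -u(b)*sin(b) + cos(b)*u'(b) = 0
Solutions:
 u(b) = C1/cos(b)


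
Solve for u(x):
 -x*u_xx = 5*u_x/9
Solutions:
 u(x) = C1 + C2*x^(4/9)


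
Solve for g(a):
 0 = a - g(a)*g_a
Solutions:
 g(a) = -sqrt(C1 + a^2)
 g(a) = sqrt(C1 + a^2)


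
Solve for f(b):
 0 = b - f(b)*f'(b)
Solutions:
 f(b) = -sqrt(C1 + b^2)
 f(b) = sqrt(C1 + b^2)


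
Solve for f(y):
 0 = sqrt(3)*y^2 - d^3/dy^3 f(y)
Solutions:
 f(y) = C1 + C2*y + C3*y^2 + sqrt(3)*y^5/60


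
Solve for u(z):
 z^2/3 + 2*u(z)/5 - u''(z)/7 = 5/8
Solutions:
 u(z) = C1*exp(-sqrt(70)*z/5) + C2*exp(sqrt(70)*z/5) - 5*z^2/6 + 325/336


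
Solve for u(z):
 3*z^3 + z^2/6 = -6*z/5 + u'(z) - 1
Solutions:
 u(z) = C1 + 3*z^4/4 + z^3/18 + 3*z^2/5 + z


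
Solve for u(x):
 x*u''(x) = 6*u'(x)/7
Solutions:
 u(x) = C1 + C2*x^(13/7)


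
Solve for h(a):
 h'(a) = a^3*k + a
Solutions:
 h(a) = C1 + a^4*k/4 + a^2/2


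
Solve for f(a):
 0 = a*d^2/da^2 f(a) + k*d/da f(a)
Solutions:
 f(a) = C1 + a^(1 - re(k))*(C2*sin(log(a)*Abs(im(k))) + C3*cos(log(a)*im(k)))


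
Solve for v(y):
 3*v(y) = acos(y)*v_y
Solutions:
 v(y) = C1*exp(3*Integral(1/acos(y), y))


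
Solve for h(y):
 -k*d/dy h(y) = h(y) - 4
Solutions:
 h(y) = C1*exp(-y/k) + 4


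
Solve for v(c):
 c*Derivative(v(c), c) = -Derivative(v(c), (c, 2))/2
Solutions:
 v(c) = C1 + C2*erf(c)


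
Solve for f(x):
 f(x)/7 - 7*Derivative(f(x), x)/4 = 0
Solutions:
 f(x) = C1*exp(4*x/49)


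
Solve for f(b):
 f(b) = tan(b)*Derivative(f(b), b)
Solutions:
 f(b) = C1*sin(b)


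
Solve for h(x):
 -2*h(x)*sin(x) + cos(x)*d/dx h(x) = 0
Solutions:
 h(x) = C1/cos(x)^2


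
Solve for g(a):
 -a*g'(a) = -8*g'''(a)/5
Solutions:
 g(a) = C1 + Integral(C2*airyai(5^(1/3)*a/2) + C3*airybi(5^(1/3)*a/2), a)


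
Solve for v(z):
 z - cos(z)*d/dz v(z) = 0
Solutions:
 v(z) = C1 + Integral(z/cos(z), z)


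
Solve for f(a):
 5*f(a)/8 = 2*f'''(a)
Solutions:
 f(a) = C3*exp(2^(2/3)*5^(1/3)*a/4) + (C1*sin(2^(2/3)*sqrt(3)*5^(1/3)*a/8) + C2*cos(2^(2/3)*sqrt(3)*5^(1/3)*a/8))*exp(-2^(2/3)*5^(1/3)*a/8)


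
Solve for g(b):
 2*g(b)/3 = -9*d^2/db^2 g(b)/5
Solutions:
 g(b) = C1*sin(sqrt(30)*b/9) + C2*cos(sqrt(30)*b/9)


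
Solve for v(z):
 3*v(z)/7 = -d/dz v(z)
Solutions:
 v(z) = C1*exp(-3*z/7)


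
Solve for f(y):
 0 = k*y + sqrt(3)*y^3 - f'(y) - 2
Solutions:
 f(y) = C1 + k*y^2/2 + sqrt(3)*y^4/4 - 2*y


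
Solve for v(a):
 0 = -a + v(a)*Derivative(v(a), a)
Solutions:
 v(a) = -sqrt(C1 + a^2)
 v(a) = sqrt(C1 + a^2)


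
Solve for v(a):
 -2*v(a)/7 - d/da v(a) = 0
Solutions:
 v(a) = C1*exp(-2*a/7)


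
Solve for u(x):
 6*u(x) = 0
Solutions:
 u(x) = 0


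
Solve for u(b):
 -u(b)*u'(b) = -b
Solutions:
 u(b) = -sqrt(C1 + b^2)
 u(b) = sqrt(C1 + b^2)


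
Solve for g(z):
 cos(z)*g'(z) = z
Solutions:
 g(z) = C1 + Integral(z/cos(z), z)


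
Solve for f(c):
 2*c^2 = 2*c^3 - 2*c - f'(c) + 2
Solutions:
 f(c) = C1 + c^4/2 - 2*c^3/3 - c^2 + 2*c


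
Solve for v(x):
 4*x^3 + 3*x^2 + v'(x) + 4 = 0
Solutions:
 v(x) = C1 - x^4 - x^3 - 4*x


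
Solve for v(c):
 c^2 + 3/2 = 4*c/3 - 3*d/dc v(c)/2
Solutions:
 v(c) = C1 - 2*c^3/9 + 4*c^2/9 - c


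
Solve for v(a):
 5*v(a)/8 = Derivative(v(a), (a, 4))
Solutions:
 v(a) = C1*exp(-10^(1/4)*a/2) + C2*exp(10^(1/4)*a/2) + C3*sin(10^(1/4)*a/2) + C4*cos(10^(1/4)*a/2)


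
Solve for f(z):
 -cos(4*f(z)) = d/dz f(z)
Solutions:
 f(z) = -asin((C1 + exp(8*z))/(C1 - exp(8*z)))/4 + pi/4
 f(z) = asin((C1 + exp(8*z))/(C1 - exp(8*z)))/4


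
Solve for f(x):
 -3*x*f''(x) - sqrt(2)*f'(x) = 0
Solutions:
 f(x) = C1 + C2*x^(1 - sqrt(2)/3)


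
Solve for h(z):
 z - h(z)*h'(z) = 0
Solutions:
 h(z) = -sqrt(C1 + z^2)
 h(z) = sqrt(C1 + z^2)


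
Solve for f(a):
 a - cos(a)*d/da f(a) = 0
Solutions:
 f(a) = C1 + Integral(a/cos(a), a)


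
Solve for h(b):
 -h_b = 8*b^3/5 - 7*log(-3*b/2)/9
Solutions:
 h(b) = C1 - 2*b^4/5 + 7*b*log(-b)/9 + 7*b*(-1 - log(2) + log(3))/9


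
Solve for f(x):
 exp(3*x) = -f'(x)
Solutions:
 f(x) = C1 - exp(3*x)/3


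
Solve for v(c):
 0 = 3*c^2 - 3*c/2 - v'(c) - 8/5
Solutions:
 v(c) = C1 + c^3 - 3*c^2/4 - 8*c/5


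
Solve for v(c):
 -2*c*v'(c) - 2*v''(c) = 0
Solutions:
 v(c) = C1 + C2*erf(sqrt(2)*c/2)


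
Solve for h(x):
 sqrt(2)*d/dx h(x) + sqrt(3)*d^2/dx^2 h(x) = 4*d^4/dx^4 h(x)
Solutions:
 h(x) = C1 + C2*exp(-x*(3^(5/6)/(sqrt(18 - sqrt(3)) + 3*sqrt(2))^(1/3) + 3^(2/3)*(sqrt(18 - sqrt(3)) + 3*sqrt(2))^(1/3))/12)*sin(x*(-3^(1/6)*(sqrt(18 - sqrt(3)) + 3*sqrt(2))^(1/3) + 3^(1/3)/(sqrt(18 - sqrt(3)) + 3*sqrt(2))^(1/3))/4) + C3*exp(-x*(3^(5/6)/(sqrt(18 - sqrt(3)) + 3*sqrt(2))^(1/3) + 3^(2/3)*(sqrt(18 - sqrt(3)) + 3*sqrt(2))^(1/3))/12)*cos(x*(-3^(1/6)*(sqrt(18 - sqrt(3)) + 3*sqrt(2))^(1/3) + 3^(1/3)/(sqrt(18 - sqrt(3)) + 3*sqrt(2))^(1/3))/4) + C4*exp(x*(3^(5/6)/(sqrt(18 - sqrt(3)) + 3*sqrt(2))^(1/3) + 3^(2/3)*(sqrt(18 - sqrt(3)) + 3*sqrt(2))^(1/3))/6)


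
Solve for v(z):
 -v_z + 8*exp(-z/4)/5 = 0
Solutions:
 v(z) = C1 - 32*exp(-z/4)/5


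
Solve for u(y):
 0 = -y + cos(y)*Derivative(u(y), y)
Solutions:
 u(y) = C1 + Integral(y/cos(y), y)


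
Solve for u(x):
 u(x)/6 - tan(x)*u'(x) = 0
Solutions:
 u(x) = C1*sin(x)^(1/6)


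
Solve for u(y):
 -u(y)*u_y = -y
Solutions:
 u(y) = -sqrt(C1 + y^2)
 u(y) = sqrt(C1 + y^2)


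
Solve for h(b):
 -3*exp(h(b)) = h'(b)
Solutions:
 h(b) = log(1/(C1 + 3*b))


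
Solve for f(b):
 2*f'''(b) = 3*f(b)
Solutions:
 f(b) = C3*exp(2^(2/3)*3^(1/3)*b/2) + (C1*sin(2^(2/3)*3^(5/6)*b/4) + C2*cos(2^(2/3)*3^(5/6)*b/4))*exp(-2^(2/3)*3^(1/3)*b/4)


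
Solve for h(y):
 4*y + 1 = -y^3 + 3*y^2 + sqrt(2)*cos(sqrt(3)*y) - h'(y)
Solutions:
 h(y) = C1 - y^4/4 + y^3 - 2*y^2 - y + sqrt(6)*sin(sqrt(3)*y)/3


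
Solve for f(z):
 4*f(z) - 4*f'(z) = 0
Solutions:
 f(z) = C1*exp(z)


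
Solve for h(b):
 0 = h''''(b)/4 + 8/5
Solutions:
 h(b) = C1 + C2*b + C3*b^2 + C4*b^3 - 4*b^4/15


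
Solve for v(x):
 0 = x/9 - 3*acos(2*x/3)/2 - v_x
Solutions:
 v(x) = C1 + x^2/18 - 3*x*acos(2*x/3)/2 + 3*sqrt(9 - 4*x^2)/4


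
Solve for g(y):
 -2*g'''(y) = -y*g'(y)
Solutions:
 g(y) = C1 + Integral(C2*airyai(2^(2/3)*y/2) + C3*airybi(2^(2/3)*y/2), y)


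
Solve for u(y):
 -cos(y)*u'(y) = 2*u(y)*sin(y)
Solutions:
 u(y) = C1*cos(y)^2


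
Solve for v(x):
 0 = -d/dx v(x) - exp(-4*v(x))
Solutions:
 v(x) = log(-I*(C1 - 4*x)^(1/4))
 v(x) = log(I*(C1 - 4*x)^(1/4))
 v(x) = log(-(C1 - 4*x)^(1/4))
 v(x) = log(C1 - 4*x)/4


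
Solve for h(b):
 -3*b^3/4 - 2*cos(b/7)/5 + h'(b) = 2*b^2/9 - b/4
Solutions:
 h(b) = C1 + 3*b^4/16 + 2*b^3/27 - b^2/8 + 14*sin(b/7)/5


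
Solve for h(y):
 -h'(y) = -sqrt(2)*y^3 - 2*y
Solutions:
 h(y) = C1 + sqrt(2)*y^4/4 + y^2


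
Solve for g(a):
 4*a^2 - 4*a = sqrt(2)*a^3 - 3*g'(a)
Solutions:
 g(a) = C1 + sqrt(2)*a^4/12 - 4*a^3/9 + 2*a^2/3


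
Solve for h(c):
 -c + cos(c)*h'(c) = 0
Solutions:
 h(c) = C1 + Integral(c/cos(c), c)


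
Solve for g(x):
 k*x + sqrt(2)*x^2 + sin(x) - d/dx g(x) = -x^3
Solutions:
 g(x) = C1 + k*x^2/2 + x^4/4 + sqrt(2)*x^3/3 - cos(x)


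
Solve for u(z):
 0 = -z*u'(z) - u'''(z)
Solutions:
 u(z) = C1 + Integral(C2*airyai(-z) + C3*airybi(-z), z)


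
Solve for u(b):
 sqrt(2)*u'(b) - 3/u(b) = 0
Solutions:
 u(b) = -sqrt(C1 + 3*sqrt(2)*b)
 u(b) = sqrt(C1 + 3*sqrt(2)*b)


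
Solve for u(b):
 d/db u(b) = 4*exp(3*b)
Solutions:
 u(b) = C1 + 4*exp(3*b)/3


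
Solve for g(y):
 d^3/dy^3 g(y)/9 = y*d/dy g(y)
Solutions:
 g(y) = C1 + Integral(C2*airyai(3^(2/3)*y) + C3*airybi(3^(2/3)*y), y)


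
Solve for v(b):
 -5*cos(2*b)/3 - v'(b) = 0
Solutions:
 v(b) = C1 - 5*sin(2*b)/6


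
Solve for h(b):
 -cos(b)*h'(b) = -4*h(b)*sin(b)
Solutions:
 h(b) = C1/cos(b)^4


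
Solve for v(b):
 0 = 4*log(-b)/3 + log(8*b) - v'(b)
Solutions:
 v(b) = C1 + 7*b*log(b)/3 + b*(-7/3 + 3*log(2) + 4*I*pi/3)


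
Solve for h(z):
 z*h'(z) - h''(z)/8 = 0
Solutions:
 h(z) = C1 + C2*erfi(2*z)


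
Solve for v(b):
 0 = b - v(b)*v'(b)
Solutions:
 v(b) = -sqrt(C1 + b^2)
 v(b) = sqrt(C1 + b^2)


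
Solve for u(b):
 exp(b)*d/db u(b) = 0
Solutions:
 u(b) = C1


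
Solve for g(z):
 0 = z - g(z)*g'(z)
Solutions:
 g(z) = -sqrt(C1 + z^2)
 g(z) = sqrt(C1 + z^2)


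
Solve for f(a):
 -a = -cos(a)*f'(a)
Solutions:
 f(a) = C1 + Integral(a/cos(a), a)


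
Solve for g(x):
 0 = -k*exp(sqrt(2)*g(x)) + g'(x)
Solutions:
 g(x) = sqrt(2)*(2*log(-1/(C1 + k*x)) - log(2))/4


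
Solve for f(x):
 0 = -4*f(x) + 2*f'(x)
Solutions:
 f(x) = C1*exp(2*x)


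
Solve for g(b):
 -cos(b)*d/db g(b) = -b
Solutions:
 g(b) = C1 + Integral(b/cos(b), b)


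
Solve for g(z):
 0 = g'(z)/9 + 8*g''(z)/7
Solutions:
 g(z) = C1 + C2*exp(-7*z/72)


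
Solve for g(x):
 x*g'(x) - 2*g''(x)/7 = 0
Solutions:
 g(x) = C1 + C2*erfi(sqrt(7)*x/2)


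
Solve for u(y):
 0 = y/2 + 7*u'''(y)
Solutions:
 u(y) = C1 + C2*y + C3*y^2 - y^4/336


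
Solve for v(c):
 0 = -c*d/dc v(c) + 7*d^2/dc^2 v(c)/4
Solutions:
 v(c) = C1 + C2*erfi(sqrt(14)*c/7)


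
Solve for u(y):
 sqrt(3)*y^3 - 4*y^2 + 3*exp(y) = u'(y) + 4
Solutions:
 u(y) = C1 + sqrt(3)*y^4/4 - 4*y^3/3 - 4*y + 3*exp(y)


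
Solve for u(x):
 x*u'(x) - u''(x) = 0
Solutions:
 u(x) = C1 + C2*erfi(sqrt(2)*x/2)


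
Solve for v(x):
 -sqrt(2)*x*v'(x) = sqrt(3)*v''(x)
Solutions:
 v(x) = C1 + C2*erf(6^(3/4)*x/6)


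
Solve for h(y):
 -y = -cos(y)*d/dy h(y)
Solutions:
 h(y) = C1 + Integral(y/cos(y), y)


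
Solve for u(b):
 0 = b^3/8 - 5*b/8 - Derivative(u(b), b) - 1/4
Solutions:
 u(b) = C1 + b^4/32 - 5*b^2/16 - b/4


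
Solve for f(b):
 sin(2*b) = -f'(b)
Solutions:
 f(b) = C1 + cos(2*b)/2


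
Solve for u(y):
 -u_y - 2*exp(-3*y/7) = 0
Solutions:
 u(y) = C1 + 14*exp(-3*y/7)/3


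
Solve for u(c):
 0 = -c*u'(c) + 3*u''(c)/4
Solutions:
 u(c) = C1 + C2*erfi(sqrt(6)*c/3)


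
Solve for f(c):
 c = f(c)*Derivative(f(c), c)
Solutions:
 f(c) = -sqrt(C1 + c^2)
 f(c) = sqrt(C1 + c^2)


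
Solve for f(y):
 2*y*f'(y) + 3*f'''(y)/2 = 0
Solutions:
 f(y) = C1 + Integral(C2*airyai(-6^(2/3)*y/3) + C3*airybi(-6^(2/3)*y/3), y)


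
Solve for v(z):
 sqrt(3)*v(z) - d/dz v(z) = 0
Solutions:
 v(z) = C1*exp(sqrt(3)*z)


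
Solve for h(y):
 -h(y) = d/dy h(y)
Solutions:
 h(y) = C1*exp(-y)


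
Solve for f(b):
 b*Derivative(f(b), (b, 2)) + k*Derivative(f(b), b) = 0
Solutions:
 f(b) = C1 + b^(1 - re(k))*(C2*sin(log(b)*Abs(im(k))) + C3*cos(log(b)*im(k)))


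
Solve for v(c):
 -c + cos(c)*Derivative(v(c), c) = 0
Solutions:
 v(c) = C1 + Integral(c/cos(c), c)


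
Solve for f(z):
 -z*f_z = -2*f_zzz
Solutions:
 f(z) = C1 + Integral(C2*airyai(2^(2/3)*z/2) + C3*airybi(2^(2/3)*z/2), z)


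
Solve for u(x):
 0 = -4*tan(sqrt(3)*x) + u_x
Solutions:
 u(x) = C1 - 4*sqrt(3)*log(cos(sqrt(3)*x))/3


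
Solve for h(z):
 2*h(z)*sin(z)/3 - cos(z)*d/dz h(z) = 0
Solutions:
 h(z) = C1/cos(z)^(2/3)


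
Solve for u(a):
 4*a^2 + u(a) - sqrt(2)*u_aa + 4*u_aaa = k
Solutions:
 u(a) = C1*exp(a*(2^(2/3)/(-sqrt(2) + sqrt(-2 + (108 - sqrt(2))^2) + 108)^(1/3) + 2*sqrt(2) + 2^(1/3)*(-sqrt(2) + sqrt(-2 + (108 - sqrt(2))^2) + 108)^(1/3))/24)*sin(2^(1/3)*sqrt(3)*a*(-(-sqrt(2) + sqrt(-2 + (108 - sqrt(2))^2) + 108)^(1/3) + 2^(1/3)/(-sqrt(2) + sqrt(-2 + (108 - sqrt(2))^2) + 108)^(1/3))/24) + C2*exp(a*(2^(2/3)/(-sqrt(2) + sqrt(-2 + (108 - sqrt(2))^2) + 108)^(1/3) + 2*sqrt(2) + 2^(1/3)*(-sqrt(2) + sqrt(-2 + (108 - sqrt(2))^2) + 108)^(1/3))/24)*cos(2^(1/3)*sqrt(3)*a*(-(-sqrt(2) + sqrt(-2 + (108 - sqrt(2))^2) + 108)^(1/3) + 2^(1/3)/(-sqrt(2) + sqrt(-2 + (108 - sqrt(2))^2) + 108)^(1/3))/24) + C3*exp(a*(-2^(1/3)*(-sqrt(2) + sqrt(-2 + (108 - sqrt(2))^2) + 108)^(1/3) - 2^(2/3)/(-sqrt(2) + sqrt(-2 + (108 - sqrt(2))^2) + 108)^(1/3) + sqrt(2))/12) - 4*a^2 + k - 8*sqrt(2)


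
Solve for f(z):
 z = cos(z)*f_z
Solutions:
 f(z) = C1 + Integral(z/cos(z), z)


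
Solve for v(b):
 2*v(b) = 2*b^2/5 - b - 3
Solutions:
 v(b) = b^2/5 - b/2 - 3/2


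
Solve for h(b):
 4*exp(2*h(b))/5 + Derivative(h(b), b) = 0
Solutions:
 h(b) = log(-sqrt(1/(C1 + 4*b))) - log(2) + log(10)/2
 h(b) = log(1/(C1 + 4*b))/2 - log(2) + log(10)/2


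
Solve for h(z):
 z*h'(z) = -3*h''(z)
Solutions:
 h(z) = C1 + C2*erf(sqrt(6)*z/6)


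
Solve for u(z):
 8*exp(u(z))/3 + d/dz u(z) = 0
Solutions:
 u(z) = log(1/(C1 + 8*z)) + log(3)


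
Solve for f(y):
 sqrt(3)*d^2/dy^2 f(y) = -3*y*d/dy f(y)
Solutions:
 f(y) = C1 + C2*erf(sqrt(2)*3^(1/4)*y/2)


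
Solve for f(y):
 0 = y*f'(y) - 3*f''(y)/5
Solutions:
 f(y) = C1 + C2*erfi(sqrt(30)*y/6)


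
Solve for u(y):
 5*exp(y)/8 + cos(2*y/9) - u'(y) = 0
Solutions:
 u(y) = C1 + 5*exp(y)/8 + 9*sin(2*y/9)/2


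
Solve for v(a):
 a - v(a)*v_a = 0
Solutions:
 v(a) = -sqrt(C1 + a^2)
 v(a) = sqrt(C1 + a^2)


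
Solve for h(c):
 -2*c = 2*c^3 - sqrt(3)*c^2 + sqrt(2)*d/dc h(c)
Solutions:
 h(c) = C1 - sqrt(2)*c^4/4 + sqrt(6)*c^3/6 - sqrt(2)*c^2/2


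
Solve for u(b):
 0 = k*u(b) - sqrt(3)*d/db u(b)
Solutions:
 u(b) = C1*exp(sqrt(3)*b*k/3)


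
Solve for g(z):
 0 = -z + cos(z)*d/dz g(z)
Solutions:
 g(z) = C1 + Integral(z/cos(z), z)


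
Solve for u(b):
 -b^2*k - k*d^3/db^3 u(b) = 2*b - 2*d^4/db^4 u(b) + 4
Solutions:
 u(b) = C1 + C2*b + C3*b^2 + C4*exp(b*k/2) - b^5/60 - b^4/(4*k) + b^3*(-2/3 - 2/k)/k


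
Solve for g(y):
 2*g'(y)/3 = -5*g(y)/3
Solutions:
 g(y) = C1*exp(-5*y/2)


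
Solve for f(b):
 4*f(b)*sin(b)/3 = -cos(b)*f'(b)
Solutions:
 f(b) = C1*cos(b)^(4/3)


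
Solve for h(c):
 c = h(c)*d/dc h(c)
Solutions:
 h(c) = -sqrt(C1 + c^2)
 h(c) = sqrt(C1 + c^2)


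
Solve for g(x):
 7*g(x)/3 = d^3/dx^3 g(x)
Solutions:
 g(x) = C3*exp(3^(2/3)*7^(1/3)*x/3) + (C1*sin(3^(1/6)*7^(1/3)*x/2) + C2*cos(3^(1/6)*7^(1/3)*x/2))*exp(-3^(2/3)*7^(1/3)*x/6)


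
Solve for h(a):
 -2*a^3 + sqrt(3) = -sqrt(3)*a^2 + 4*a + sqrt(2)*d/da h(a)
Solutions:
 h(a) = C1 - sqrt(2)*a^4/4 + sqrt(6)*a^3/6 - sqrt(2)*a^2 + sqrt(6)*a/2


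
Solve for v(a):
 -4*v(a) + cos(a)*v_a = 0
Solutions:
 v(a) = C1*(sin(a)^2 + 2*sin(a) + 1)/(sin(a)^2 - 2*sin(a) + 1)


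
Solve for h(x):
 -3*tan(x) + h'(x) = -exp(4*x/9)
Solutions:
 h(x) = C1 - 9*exp(4*x/9)/4 - 3*log(cos(x))


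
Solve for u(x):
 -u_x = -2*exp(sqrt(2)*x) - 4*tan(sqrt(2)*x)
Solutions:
 u(x) = C1 + sqrt(2)*exp(sqrt(2)*x) - 2*sqrt(2)*log(cos(sqrt(2)*x))


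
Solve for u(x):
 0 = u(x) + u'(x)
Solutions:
 u(x) = C1*exp(-x)


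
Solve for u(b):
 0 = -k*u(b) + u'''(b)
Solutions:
 u(b) = C1*exp(b*k^(1/3)) + C2*exp(b*k^(1/3)*(-1 + sqrt(3)*I)/2) + C3*exp(-b*k^(1/3)*(1 + sqrt(3)*I)/2)


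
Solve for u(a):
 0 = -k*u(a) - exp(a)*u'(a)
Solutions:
 u(a) = C1*exp(k*exp(-a))


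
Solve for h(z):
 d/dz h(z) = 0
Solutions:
 h(z) = C1


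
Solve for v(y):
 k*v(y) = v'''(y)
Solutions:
 v(y) = C1*exp(k^(1/3)*y) + C2*exp(k^(1/3)*y*(-1 + sqrt(3)*I)/2) + C3*exp(-k^(1/3)*y*(1 + sqrt(3)*I)/2)


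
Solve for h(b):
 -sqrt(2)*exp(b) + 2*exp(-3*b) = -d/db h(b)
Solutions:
 h(b) = C1 + sqrt(2)*exp(b) + 2*exp(-3*b)/3


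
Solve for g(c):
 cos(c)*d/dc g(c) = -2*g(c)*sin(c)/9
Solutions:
 g(c) = C1*cos(c)^(2/9)


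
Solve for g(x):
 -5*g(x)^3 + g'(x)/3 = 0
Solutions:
 g(x) = -sqrt(2)*sqrt(-1/(C1 + 15*x))/2
 g(x) = sqrt(2)*sqrt(-1/(C1 + 15*x))/2


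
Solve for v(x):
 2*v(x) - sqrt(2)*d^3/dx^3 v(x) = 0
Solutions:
 v(x) = C3*exp(2^(1/6)*x) + (C1*sin(2^(1/6)*sqrt(3)*x/2) + C2*cos(2^(1/6)*sqrt(3)*x/2))*exp(-2^(1/6)*x/2)


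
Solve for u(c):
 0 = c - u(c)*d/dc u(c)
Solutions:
 u(c) = -sqrt(C1 + c^2)
 u(c) = sqrt(C1 + c^2)


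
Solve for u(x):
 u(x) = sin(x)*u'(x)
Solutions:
 u(x) = C1*sqrt(cos(x) - 1)/sqrt(cos(x) + 1)


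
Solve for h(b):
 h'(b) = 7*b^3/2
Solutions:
 h(b) = C1 + 7*b^4/8


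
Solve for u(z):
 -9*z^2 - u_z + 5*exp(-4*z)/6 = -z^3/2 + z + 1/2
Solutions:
 u(z) = C1 + z^4/8 - 3*z^3 - z^2/2 - z/2 - 5*exp(-4*z)/24


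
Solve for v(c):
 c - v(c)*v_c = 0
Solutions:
 v(c) = -sqrt(C1 + c^2)
 v(c) = sqrt(C1 + c^2)


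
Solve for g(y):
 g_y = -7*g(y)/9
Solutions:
 g(y) = C1*exp(-7*y/9)


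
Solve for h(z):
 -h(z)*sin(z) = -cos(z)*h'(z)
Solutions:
 h(z) = C1/cos(z)


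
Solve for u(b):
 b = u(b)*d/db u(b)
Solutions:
 u(b) = -sqrt(C1 + b^2)
 u(b) = sqrt(C1 + b^2)


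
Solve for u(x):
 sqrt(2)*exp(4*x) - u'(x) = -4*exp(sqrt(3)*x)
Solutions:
 u(x) = C1 + sqrt(2)*exp(4*x)/4 + 4*sqrt(3)*exp(sqrt(3)*x)/3


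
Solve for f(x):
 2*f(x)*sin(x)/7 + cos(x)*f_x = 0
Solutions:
 f(x) = C1*cos(x)^(2/7)


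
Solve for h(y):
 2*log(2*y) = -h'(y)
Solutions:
 h(y) = C1 - 2*y*log(y) - y*log(4) + 2*y


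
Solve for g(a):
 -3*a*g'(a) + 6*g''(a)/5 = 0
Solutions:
 g(a) = C1 + C2*erfi(sqrt(5)*a/2)


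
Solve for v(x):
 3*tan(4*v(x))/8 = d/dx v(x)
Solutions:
 v(x) = -asin(C1*exp(3*x/2))/4 + pi/4
 v(x) = asin(C1*exp(3*x/2))/4


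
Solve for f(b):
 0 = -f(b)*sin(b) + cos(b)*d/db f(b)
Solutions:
 f(b) = C1/cos(b)


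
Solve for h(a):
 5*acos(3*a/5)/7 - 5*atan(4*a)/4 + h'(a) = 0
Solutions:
 h(a) = C1 - 5*a*acos(3*a/5)/7 + 5*a*atan(4*a)/4 + 5*sqrt(25 - 9*a^2)/21 - 5*log(16*a^2 + 1)/32


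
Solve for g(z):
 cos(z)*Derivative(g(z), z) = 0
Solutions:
 g(z) = C1


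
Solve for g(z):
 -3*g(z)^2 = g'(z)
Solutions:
 g(z) = 1/(C1 + 3*z)


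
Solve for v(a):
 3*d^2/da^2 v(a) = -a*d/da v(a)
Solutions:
 v(a) = C1 + C2*erf(sqrt(6)*a/6)


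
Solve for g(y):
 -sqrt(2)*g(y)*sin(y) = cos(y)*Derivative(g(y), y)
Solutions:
 g(y) = C1*cos(y)^(sqrt(2))


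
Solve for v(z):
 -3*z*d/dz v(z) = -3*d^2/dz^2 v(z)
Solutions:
 v(z) = C1 + C2*erfi(sqrt(2)*z/2)


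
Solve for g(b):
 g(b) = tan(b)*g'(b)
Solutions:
 g(b) = C1*sin(b)


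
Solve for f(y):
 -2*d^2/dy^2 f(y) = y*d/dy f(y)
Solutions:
 f(y) = C1 + C2*erf(y/2)


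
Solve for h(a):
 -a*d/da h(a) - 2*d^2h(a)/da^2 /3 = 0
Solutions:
 h(a) = C1 + C2*erf(sqrt(3)*a/2)


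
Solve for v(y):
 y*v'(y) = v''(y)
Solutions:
 v(y) = C1 + C2*erfi(sqrt(2)*y/2)


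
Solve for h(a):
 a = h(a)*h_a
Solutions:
 h(a) = -sqrt(C1 + a^2)
 h(a) = sqrt(C1 + a^2)


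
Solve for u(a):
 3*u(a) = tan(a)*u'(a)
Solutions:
 u(a) = C1*sin(a)^3


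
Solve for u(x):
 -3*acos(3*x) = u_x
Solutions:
 u(x) = C1 - 3*x*acos(3*x) + sqrt(1 - 9*x^2)


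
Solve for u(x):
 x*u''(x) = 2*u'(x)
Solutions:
 u(x) = C1 + C2*x^3


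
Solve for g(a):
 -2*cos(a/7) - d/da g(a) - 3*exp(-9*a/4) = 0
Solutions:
 g(a) = C1 - 14*sin(a/7) + 4*exp(-9*a/4)/3


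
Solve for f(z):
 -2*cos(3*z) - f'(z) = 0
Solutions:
 f(z) = C1 - 2*sin(3*z)/3


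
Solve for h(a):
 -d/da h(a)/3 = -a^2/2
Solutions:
 h(a) = C1 + a^3/2


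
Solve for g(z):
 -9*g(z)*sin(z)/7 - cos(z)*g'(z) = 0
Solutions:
 g(z) = C1*cos(z)^(9/7)


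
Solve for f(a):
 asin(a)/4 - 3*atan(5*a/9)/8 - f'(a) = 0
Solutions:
 f(a) = C1 + a*asin(a)/4 - 3*a*atan(5*a/9)/8 + sqrt(1 - a^2)/4 + 27*log(25*a^2 + 81)/80


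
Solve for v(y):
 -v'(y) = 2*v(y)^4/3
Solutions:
 v(y) = (-1 - sqrt(3)*I)*(1/(C1 + 2*y))^(1/3)/2
 v(y) = (-1 + sqrt(3)*I)*(1/(C1 + 2*y))^(1/3)/2
 v(y) = (1/(C1 + 2*y))^(1/3)


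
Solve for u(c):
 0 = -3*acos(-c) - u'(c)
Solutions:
 u(c) = C1 - 3*c*acos(-c) - 3*sqrt(1 - c^2)


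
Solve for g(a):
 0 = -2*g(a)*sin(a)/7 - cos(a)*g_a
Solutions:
 g(a) = C1*cos(a)^(2/7)


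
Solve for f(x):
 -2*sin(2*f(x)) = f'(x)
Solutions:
 f(x) = pi - acos((-C1 - exp(8*x))/(C1 - exp(8*x)))/2
 f(x) = acos((-C1 - exp(8*x))/(C1 - exp(8*x)))/2


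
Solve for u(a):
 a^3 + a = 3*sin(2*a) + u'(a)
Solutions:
 u(a) = C1 + a^4/4 + a^2/2 + 3*cos(2*a)/2


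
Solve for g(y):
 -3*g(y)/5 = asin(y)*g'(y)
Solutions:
 g(y) = C1*exp(-3*Integral(1/asin(y), y)/5)


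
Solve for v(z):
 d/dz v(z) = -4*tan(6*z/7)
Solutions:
 v(z) = C1 + 14*log(cos(6*z/7))/3


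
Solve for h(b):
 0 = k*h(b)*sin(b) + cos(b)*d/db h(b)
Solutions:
 h(b) = C1*exp(k*log(cos(b)))


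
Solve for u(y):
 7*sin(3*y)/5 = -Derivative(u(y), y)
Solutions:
 u(y) = C1 + 7*cos(3*y)/15


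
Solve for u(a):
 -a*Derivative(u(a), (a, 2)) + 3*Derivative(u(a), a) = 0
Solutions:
 u(a) = C1 + C2*a^4


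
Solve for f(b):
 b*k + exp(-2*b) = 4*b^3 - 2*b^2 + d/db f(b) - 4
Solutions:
 f(b) = C1 - b^4 + 2*b^3/3 + b^2*k/2 + 4*b - exp(-2*b)/2


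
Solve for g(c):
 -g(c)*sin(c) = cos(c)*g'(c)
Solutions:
 g(c) = C1*cos(c)


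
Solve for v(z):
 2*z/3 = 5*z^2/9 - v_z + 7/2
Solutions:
 v(z) = C1 + 5*z^3/27 - z^2/3 + 7*z/2


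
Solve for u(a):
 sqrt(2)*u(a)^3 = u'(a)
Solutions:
 u(a) = -sqrt(2)*sqrt(-1/(C1 + sqrt(2)*a))/2
 u(a) = sqrt(2)*sqrt(-1/(C1 + sqrt(2)*a))/2


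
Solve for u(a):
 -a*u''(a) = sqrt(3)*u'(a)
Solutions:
 u(a) = C1 + C2*a^(1 - sqrt(3))


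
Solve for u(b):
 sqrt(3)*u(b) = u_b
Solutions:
 u(b) = C1*exp(sqrt(3)*b)


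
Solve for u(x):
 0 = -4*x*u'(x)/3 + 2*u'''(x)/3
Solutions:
 u(x) = C1 + Integral(C2*airyai(2^(1/3)*x) + C3*airybi(2^(1/3)*x), x)


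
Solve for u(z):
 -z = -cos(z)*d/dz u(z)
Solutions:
 u(z) = C1 + Integral(z/cos(z), z)


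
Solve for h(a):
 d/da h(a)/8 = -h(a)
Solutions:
 h(a) = C1*exp(-8*a)


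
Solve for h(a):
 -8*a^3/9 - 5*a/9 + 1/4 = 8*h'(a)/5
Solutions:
 h(a) = C1 - 5*a^4/36 - 25*a^2/144 + 5*a/32


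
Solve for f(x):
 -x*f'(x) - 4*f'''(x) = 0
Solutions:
 f(x) = C1 + Integral(C2*airyai(-2^(1/3)*x/2) + C3*airybi(-2^(1/3)*x/2), x)


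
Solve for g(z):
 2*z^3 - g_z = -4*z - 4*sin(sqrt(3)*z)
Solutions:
 g(z) = C1 + z^4/2 + 2*z^2 - 4*sqrt(3)*cos(sqrt(3)*z)/3


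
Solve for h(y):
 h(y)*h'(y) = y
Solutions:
 h(y) = -sqrt(C1 + y^2)
 h(y) = sqrt(C1 + y^2)


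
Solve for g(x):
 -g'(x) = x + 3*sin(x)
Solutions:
 g(x) = C1 - x^2/2 + 3*cos(x)


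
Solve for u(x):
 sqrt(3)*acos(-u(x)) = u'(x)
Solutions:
 Integral(1/acos(-_y), (_y, u(x))) = C1 + sqrt(3)*x


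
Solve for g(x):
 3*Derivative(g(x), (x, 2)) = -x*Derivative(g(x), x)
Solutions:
 g(x) = C1 + C2*erf(sqrt(6)*x/6)


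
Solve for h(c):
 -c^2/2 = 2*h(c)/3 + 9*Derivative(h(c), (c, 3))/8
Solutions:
 h(c) = C3*exp(-2*2^(1/3)*c/3) - 3*c^2/4 + (C1*sin(2^(1/3)*sqrt(3)*c/3) + C2*cos(2^(1/3)*sqrt(3)*c/3))*exp(2^(1/3)*c/3)


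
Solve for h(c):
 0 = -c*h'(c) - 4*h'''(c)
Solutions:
 h(c) = C1 + Integral(C2*airyai(-2^(1/3)*c/2) + C3*airybi(-2^(1/3)*c/2), c)


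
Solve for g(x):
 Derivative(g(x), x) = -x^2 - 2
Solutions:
 g(x) = C1 - x^3/3 - 2*x


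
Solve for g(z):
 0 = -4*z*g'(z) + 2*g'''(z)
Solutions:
 g(z) = C1 + Integral(C2*airyai(2^(1/3)*z) + C3*airybi(2^(1/3)*z), z)


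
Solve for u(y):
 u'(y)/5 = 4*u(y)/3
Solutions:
 u(y) = C1*exp(20*y/3)


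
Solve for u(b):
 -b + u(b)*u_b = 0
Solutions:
 u(b) = -sqrt(C1 + b^2)
 u(b) = sqrt(C1 + b^2)


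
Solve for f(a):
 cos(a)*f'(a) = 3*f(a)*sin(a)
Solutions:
 f(a) = C1/cos(a)^3


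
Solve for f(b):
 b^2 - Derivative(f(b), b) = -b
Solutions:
 f(b) = C1 + b^3/3 + b^2/2


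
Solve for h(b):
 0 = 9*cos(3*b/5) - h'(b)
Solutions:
 h(b) = C1 + 15*sin(3*b/5)


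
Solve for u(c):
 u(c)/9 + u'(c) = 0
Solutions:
 u(c) = C1*exp(-c/9)


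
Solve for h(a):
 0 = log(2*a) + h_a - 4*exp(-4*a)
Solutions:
 h(a) = C1 - a*log(a) + a*(1 - log(2)) - exp(-4*a)


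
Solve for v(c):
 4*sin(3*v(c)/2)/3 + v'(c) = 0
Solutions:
 v(c) = -2*acos((-C1 - exp(4*c))/(C1 - exp(4*c)))/3 + 4*pi/3
 v(c) = 2*acos((-C1 - exp(4*c))/(C1 - exp(4*c)))/3


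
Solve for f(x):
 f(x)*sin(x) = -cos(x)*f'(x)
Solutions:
 f(x) = C1*cos(x)


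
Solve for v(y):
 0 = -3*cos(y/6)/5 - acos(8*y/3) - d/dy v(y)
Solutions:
 v(y) = C1 - y*acos(8*y/3) + sqrt(9 - 64*y^2)/8 - 18*sin(y/6)/5


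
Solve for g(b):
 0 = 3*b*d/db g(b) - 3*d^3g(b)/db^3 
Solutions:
 g(b) = C1 + Integral(C2*airyai(b) + C3*airybi(b), b)


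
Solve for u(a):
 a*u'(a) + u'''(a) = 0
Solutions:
 u(a) = C1 + Integral(C2*airyai(-a) + C3*airybi(-a), a)


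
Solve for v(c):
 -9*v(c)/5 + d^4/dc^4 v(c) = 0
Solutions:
 v(c) = C1*exp(-sqrt(3)*5^(3/4)*c/5) + C2*exp(sqrt(3)*5^(3/4)*c/5) + C3*sin(sqrt(3)*5^(3/4)*c/5) + C4*cos(sqrt(3)*5^(3/4)*c/5)


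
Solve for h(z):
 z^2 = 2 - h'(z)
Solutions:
 h(z) = C1 - z^3/3 + 2*z


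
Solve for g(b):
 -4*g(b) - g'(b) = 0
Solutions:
 g(b) = C1*exp(-4*b)


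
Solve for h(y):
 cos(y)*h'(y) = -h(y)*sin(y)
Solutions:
 h(y) = C1*cos(y)


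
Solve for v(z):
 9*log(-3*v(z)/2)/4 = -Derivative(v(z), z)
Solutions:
 4*Integral(1/(log(-_y) - log(2) + log(3)), (_y, v(z)))/9 = C1 - z


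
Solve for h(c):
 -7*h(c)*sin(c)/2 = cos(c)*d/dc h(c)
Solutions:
 h(c) = C1*cos(c)^(7/2)


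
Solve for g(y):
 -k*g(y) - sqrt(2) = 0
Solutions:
 g(y) = -sqrt(2)/k


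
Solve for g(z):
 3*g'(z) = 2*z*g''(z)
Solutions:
 g(z) = C1 + C2*z^(5/2)


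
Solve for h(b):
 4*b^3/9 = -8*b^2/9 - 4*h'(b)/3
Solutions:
 h(b) = C1 - b^4/12 - 2*b^3/9


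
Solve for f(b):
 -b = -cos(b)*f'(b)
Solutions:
 f(b) = C1 + Integral(b/cos(b), b)


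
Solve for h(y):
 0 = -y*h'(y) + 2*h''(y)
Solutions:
 h(y) = C1 + C2*erfi(y/2)


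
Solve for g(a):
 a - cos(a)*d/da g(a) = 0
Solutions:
 g(a) = C1 + Integral(a/cos(a), a)


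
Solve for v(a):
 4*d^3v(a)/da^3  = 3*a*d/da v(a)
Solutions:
 v(a) = C1 + Integral(C2*airyai(6^(1/3)*a/2) + C3*airybi(6^(1/3)*a/2), a)


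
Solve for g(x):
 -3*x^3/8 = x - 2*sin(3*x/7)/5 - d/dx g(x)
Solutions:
 g(x) = C1 + 3*x^4/32 + x^2/2 + 14*cos(3*x/7)/15


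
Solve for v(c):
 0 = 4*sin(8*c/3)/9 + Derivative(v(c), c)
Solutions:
 v(c) = C1 + cos(8*c/3)/6


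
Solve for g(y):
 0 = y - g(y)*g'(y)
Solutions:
 g(y) = -sqrt(C1 + y^2)
 g(y) = sqrt(C1 + y^2)


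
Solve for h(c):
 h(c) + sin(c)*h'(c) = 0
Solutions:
 h(c) = C1*sqrt(cos(c) + 1)/sqrt(cos(c) - 1)


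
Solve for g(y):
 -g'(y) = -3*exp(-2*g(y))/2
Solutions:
 g(y) = log(-sqrt(C1 + 3*y))
 g(y) = log(C1 + 3*y)/2


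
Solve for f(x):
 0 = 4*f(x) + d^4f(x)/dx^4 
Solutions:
 f(x) = (C1*sin(x) + C2*cos(x))*exp(-x) + (C3*sin(x) + C4*cos(x))*exp(x)


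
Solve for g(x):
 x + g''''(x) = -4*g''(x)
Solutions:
 g(x) = C1 + C2*x + C3*sin(2*x) + C4*cos(2*x) - x^3/24


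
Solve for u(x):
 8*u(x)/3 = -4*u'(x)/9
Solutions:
 u(x) = C1*exp(-6*x)


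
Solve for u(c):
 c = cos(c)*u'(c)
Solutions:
 u(c) = C1 + Integral(c/cos(c), c)


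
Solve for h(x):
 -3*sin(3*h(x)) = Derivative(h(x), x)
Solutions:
 h(x) = -acos((-C1 - exp(18*x))/(C1 - exp(18*x)))/3 + 2*pi/3
 h(x) = acos((-C1 - exp(18*x))/(C1 - exp(18*x)))/3


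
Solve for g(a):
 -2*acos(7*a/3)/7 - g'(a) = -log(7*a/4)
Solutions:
 g(a) = C1 + a*log(a) - 2*a*acos(7*a/3)/7 - 2*a*log(2) - a + a*log(7) + 2*sqrt(9 - 49*a^2)/49


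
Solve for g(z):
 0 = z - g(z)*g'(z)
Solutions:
 g(z) = -sqrt(C1 + z^2)
 g(z) = sqrt(C1 + z^2)


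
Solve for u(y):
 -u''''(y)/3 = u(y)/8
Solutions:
 u(y) = (C1*sin(2^(3/4)*3^(1/4)*y/4) + C2*cos(2^(3/4)*3^(1/4)*y/4))*exp(-2^(3/4)*3^(1/4)*y/4) + (C3*sin(2^(3/4)*3^(1/4)*y/4) + C4*cos(2^(3/4)*3^(1/4)*y/4))*exp(2^(3/4)*3^(1/4)*y/4)


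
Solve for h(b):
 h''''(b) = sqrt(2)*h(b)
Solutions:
 h(b) = C1*exp(-2^(1/8)*b) + C2*exp(2^(1/8)*b) + C3*sin(2^(1/8)*b) + C4*cos(2^(1/8)*b)


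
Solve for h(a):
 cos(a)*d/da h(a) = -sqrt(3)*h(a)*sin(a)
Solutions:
 h(a) = C1*cos(a)^(sqrt(3))


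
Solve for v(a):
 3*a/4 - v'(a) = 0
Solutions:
 v(a) = C1 + 3*a^2/8


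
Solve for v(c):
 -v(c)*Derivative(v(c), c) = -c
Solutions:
 v(c) = -sqrt(C1 + c^2)
 v(c) = sqrt(C1 + c^2)


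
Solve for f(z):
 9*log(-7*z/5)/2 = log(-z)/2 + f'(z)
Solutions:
 f(z) = C1 + 4*z*log(-z) + z*(-5*log(5) - 4 + log(35)/2 + 4*log(7))


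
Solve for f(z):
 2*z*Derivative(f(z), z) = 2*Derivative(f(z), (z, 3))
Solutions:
 f(z) = C1 + Integral(C2*airyai(z) + C3*airybi(z), z)


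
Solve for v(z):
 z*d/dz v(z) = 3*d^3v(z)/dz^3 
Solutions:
 v(z) = C1 + Integral(C2*airyai(3^(2/3)*z/3) + C3*airybi(3^(2/3)*z/3), z)


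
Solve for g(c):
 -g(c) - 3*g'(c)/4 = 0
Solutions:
 g(c) = C1*exp(-4*c/3)


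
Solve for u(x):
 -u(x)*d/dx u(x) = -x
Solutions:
 u(x) = -sqrt(C1 + x^2)
 u(x) = sqrt(C1 + x^2)


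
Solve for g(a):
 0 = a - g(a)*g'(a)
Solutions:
 g(a) = -sqrt(C1 + a^2)
 g(a) = sqrt(C1 + a^2)


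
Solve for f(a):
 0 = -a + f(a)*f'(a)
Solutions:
 f(a) = -sqrt(C1 + a^2)
 f(a) = sqrt(C1 + a^2)


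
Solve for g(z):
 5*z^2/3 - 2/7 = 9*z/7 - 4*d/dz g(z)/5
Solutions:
 g(z) = C1 - 25*z^3/36 + 45*z^2/56 + 5*z/14


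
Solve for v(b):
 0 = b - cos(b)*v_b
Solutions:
 v(b) = C1 + Integral(b/cos(b), b)


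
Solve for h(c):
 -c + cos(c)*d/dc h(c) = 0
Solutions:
 h(c) = C1 + Integral(c/cos(c), c)


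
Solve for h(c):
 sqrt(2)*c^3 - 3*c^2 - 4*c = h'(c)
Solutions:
 h(c) = C1 + sqrt(2)*c^4/4 - c^3 - 2*c^2


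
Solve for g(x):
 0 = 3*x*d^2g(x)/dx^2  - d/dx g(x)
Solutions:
 g(x) = C1 + C2*x^(4/3)


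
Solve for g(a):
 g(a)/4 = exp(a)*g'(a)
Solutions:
 g(a) = C1*exp(-exp(-a)/4)


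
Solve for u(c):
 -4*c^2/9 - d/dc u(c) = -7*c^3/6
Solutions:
 u(c) = C1 + 7*c^4/24 - 4*c^3/27


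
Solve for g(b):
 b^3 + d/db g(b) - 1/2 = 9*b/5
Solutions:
 g(b) = C1 - b^4/4 + 9*b^2/10 + b/2


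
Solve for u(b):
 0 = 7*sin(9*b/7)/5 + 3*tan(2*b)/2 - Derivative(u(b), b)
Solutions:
 u(b) = C1 - 3*log(cos(2*b))/4 - 49*cos(9*b/7)/45


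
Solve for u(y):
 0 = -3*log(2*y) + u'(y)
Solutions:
 u(y) = C1 + 3*y*log(y) - 3*y + y*log(8)


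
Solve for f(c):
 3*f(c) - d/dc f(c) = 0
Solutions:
 f(c) = C1*exp(3*c)


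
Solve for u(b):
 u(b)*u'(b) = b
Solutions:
 u(b) = -sqrt(C1 + b^2)
 u(b) = sqrt(C1 + b^2)


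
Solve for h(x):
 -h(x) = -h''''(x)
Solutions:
 h(x) = C1*exp(-x) + C2*exp(x) + C3*sin(x) + C4*cos(x)


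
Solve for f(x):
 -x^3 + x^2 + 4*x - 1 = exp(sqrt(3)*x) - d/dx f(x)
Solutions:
 f(x) = C1 + x^4/4 - x^3/3 - 2*x^2 + x + sqrt(3)*exp(sqrt(3)*x)/3


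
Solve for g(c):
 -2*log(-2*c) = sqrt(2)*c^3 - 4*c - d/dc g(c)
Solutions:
 g(c) = C1 + sqrt(2)*c^4/4 - 2*c^2 + 2*c*log(-c) + 2*c*(-1 + log(2))


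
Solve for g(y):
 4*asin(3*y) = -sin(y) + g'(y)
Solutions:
 g(y) = C1 + 4*y*asin(3*y) + 4*sqrt(1 - 9*y^2)/3 - cos(y)


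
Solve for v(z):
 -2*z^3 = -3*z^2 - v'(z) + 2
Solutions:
 v(z) = C1 + z^4/2 - z^3 + 2*z


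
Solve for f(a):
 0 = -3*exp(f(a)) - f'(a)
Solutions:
 f(a) = log(1/(C1 + 3*a))


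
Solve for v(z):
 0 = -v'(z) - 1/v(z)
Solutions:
 v(z) = -sqrt(C1 - 2*z)
 v(z) = sqrt(C1 - 2*z)


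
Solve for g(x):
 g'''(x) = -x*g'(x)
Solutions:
 g(x) = C1 + Integral(C2*airyai(-x) + C3*airybi(-x), x)


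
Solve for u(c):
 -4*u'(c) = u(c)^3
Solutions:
 u(c) = -sqrt(2)*sqrt(-1/(C1 - c))
 u(c) = sqrt(2)*sqrt(-1/(C1 - c))


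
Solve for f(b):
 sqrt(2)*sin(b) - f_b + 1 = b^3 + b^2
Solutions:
 f(b) = C1 - b^4/4 - b^3/3 + b - sqrt(2)*cos(b)


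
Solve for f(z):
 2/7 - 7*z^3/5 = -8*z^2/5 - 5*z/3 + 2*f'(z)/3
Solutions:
 f(z) = C1 - 21*z^4/40 + 4*z^3/5 + 5*z^2/4 + 3*z/7


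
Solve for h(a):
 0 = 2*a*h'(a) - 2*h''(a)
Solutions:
 h(a) = C1 + C2*erfi(sqrt(2)*a/2)


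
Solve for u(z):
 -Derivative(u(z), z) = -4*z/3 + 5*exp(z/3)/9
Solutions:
 u(z) = C1 + 2*z^2/3 - 5*exp(z/3)/3


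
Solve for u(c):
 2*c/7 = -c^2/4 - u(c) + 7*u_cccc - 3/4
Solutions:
 u(c) = C1*exp(-7^(3/4)*c/7) + C2*exp(7^(3/4)*c/7) + C3*sin(7^(3/4)*c/7) + C4*cos(7^(3/4)*c/7) - c^2/4 - 2*c/7 - 3/4


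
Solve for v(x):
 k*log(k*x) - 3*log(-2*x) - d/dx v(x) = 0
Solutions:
 v(x) = C1 + x*(k - 3)*log(-x) + x*(k*log(-k) - k - 3*log(2) + 3)


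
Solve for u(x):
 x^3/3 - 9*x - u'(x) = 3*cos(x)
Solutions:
 u(x) = C1 + x^4/12 - 9*x^2/2 - 3*sin(x)


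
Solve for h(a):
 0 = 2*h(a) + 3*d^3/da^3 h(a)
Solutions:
 h(a) = C3*exp(-2^(1/3)*3^(2/3)*a/3) + (C1*sin(2^(1/3)*3^(1/6)*a/2) + C2*cos(2^(1/3)*3^(1/6)*a/2))*exp(2^(1/3)*3^(2/3)*a/6)


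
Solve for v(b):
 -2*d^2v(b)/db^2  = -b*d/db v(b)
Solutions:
 v(b) = C1 + C2*erfi(b/2)


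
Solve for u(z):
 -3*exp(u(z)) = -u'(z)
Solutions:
 u(z) = log(-1/(C1 + 3*z))


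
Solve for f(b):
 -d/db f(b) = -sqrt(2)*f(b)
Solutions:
 f(b) = C1*exp(sqrt(2)*b)


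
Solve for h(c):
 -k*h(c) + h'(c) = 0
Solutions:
 h(c) = C1*exp(c*k)


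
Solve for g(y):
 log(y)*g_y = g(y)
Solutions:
 g(y) = C1*exp(li(y))


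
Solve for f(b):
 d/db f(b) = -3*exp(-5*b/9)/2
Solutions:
 f(b) = C1 + 27*exp(-5*b/9)/10


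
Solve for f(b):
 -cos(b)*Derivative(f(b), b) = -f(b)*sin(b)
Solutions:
 f(b) = C1/cos(b)


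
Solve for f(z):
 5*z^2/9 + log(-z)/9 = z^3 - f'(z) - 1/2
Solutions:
 f(z) = C1 + z^4/4 - 5*z^3/27 - z*log(-z)/9 - 7*z/18


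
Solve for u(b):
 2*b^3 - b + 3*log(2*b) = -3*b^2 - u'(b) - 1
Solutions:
 u(b) = C1 - b^4/2 - b^3 + b^2/2 - 3*b*log(b) - b*log(8) + 2*b


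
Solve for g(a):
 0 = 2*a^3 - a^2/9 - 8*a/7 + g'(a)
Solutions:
 g(a) = C1 - a^4/2 + a^3/27 + 4*a^2/7


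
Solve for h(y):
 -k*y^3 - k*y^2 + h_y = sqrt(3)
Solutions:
 h(y) = C1 + k*y^4/4 + k*y^3/3 + sqrt(3)*y


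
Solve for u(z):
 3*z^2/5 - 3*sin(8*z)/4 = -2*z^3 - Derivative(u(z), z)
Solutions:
 u(z) = C1 - z^4/2 - z^3/5 - 3*cos(8*z)/32


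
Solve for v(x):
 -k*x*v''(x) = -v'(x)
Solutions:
 v(x) = C1 + x^(((re(k) + 1)*re(k) + im(k)^2)/(re(k)^2 + im(k)^2))*(C2*sin(log(x)*Abs(im(k))/(re(k)^2 + im(k)^2)) + C3*cos(log(x)*im(k)/(re(k)^2 + im(k)^2)))


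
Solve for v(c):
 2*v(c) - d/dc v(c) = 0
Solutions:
 v(c) = C1*exp(2*c)


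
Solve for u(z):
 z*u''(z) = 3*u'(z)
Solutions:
 u(z) = C1 + C2*z^4


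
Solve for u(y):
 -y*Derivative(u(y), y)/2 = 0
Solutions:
 u(y) = C1


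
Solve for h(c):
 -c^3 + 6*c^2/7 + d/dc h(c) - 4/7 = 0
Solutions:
 h(c) = C1 + c^4/4 - 2*c^3/7 + 4*c/7


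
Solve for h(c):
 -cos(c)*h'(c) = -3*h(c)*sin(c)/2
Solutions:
 h(c) = C1/cos(c)^(3/2)


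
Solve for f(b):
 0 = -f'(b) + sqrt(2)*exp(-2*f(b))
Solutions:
 f(b) = log(-sqrt(C1 + 2*sqrt(2)*b))
 f(b) = log(C1 + 2*sqrt(2)*b)/2


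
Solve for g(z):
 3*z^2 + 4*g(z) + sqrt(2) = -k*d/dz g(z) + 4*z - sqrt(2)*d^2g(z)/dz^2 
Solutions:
 g(z) = C1*exp(sqrt(2)*z*(-k + sqrt(k^2 - 16*sqrt(2)))/4) + C2*exp(-sqrt(2)*z*(k + sqrt(k^2 - 16*sqrt(2)))/4) - 3*k^2/32 + 3*k*z/8 - k/4 - 3*z^2/4 + z + sqrt(2)/8


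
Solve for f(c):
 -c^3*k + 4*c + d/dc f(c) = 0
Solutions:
 f(c) = C1 + c^4*k/4 - 2*c^2


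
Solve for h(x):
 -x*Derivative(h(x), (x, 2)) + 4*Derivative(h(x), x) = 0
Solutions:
 h(x) = C1 + C2*x^5


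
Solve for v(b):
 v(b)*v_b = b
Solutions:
 v(b) = -sqrt(C1 + b^2)
 v(b) = sqrt(C1 + b^2)


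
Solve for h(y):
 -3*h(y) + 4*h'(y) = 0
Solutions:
 h(y) = C1*exp(3*y/4)


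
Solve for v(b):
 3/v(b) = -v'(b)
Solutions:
 v(b) = -sqrt(C1 - 6*b)
 v(b) = sqrt(C1 - 6*b)


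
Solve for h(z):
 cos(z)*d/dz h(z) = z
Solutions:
 h(z) = C1 + Integral(z/cos(z), z)


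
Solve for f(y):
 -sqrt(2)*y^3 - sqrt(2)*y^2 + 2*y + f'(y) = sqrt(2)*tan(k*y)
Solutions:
 f(y) = C1 + sqrt(2)*y^4/4 + sqrt(2)*y^3/3 - y^2 + sqrt(2)*Piecewise((-log(cos(k*y))/k, Ne(k, 0)), (0, True))


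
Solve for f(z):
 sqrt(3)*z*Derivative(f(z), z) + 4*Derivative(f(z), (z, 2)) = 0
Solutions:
 f(z) = C1 + C2*erf(sqrt(2)*3^(1/4)*z/4)


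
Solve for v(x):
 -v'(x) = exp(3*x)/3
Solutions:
 v(x) = C1 - exp(3*x)/9


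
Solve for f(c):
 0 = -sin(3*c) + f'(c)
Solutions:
 f(c) = C1 - cos(3*c)/3


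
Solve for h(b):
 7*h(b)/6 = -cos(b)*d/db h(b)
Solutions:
 h(b) = C1*(sin(b) - 1)^(7/12)/(sin(b) + 1)^(7/12)


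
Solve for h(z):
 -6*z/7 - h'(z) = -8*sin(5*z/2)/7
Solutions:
 h(z) = C1 - 3*z^2/7 - 16*cos(5*z/2)/35


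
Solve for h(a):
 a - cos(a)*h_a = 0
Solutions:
 h(a) = C1 + Integral(a/cos(a), a)


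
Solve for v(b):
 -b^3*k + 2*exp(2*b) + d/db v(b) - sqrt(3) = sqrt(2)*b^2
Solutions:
 v(b) = C1 + b^4*k/4 + sqrt(2)*b^3/3 + sqrt(3)*b - exp(2*b)


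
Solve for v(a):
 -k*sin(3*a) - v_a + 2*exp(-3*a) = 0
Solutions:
 v(a) = C1 + k*cos(3*a)/3 - 2*exp(-3*a)/3


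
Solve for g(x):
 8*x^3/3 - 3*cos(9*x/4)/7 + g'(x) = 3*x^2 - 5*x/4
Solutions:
 g(x) = C1 - 2*x^4/3 + x^3 - 5*x^2/8 + 4*sin(9*x/4)/21


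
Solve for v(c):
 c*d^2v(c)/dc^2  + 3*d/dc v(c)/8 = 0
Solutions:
 v(c) = C1 + C2*c^(5/8)
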